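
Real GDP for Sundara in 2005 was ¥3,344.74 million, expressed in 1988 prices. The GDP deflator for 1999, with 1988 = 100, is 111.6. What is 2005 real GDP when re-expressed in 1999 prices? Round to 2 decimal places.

¥3,732.73 million

Real GDP in 1999 prices = Real GDP in 1988 prices × (P_1999/P_1988) = 3344.74 × 1.116 = 3732.73.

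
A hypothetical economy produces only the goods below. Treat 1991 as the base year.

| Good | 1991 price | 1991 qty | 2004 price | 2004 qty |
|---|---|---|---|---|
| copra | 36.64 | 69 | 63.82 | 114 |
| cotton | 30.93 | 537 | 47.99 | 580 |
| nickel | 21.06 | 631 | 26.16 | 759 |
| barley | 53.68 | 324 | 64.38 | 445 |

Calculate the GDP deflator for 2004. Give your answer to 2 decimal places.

Nominal GDP 2004 = 63.82·114 + 47.99·580 + 26.16·759 + 64.38·445 = 83614.22.
Real GDP 2004 (at 1991 prices) = 36.64·114 + 30.93·580 + 21.06·759 + 53.68·445 = 61988.50.
Deflator = Nominal/Real × 100 = 83614.22/61988.50 × 100 = 134.887.

134.89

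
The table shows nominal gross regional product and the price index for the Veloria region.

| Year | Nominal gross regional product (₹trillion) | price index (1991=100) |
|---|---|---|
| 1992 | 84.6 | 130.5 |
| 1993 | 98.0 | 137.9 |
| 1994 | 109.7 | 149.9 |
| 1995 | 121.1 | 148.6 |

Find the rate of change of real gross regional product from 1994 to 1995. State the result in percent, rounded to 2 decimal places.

Real gross regional product 1994 = 109.7/1.499 = 73.18.
Real gross regional product 1995 = 121.1/1.486 = 81.49.
Change = 81.49/73.18 − 1 = 0.1136.

11.36%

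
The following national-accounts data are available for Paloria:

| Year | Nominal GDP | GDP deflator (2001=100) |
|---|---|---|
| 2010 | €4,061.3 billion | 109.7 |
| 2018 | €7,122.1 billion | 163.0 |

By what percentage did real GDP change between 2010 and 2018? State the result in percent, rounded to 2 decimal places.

18.02%

Deflate each year: 2010 → 4061.3/1.097 = 3702.19; 2018 → 7122.1/1.630 = 4369.39.
So real GDP changed by 4369.39/3702.19 − 1 = 0.1802, i.e. 18.02%.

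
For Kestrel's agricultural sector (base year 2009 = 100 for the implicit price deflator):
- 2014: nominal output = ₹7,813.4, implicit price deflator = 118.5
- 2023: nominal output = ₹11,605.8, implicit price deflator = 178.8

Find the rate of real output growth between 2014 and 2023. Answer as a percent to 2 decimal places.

Real output 2014 = 7813.4 / 1.185 = 6593.59.
Real output 2023 = 11605.8 / 1.788 = 6490.94.
Real growth = 6490.94 / 6593.59 − 1 = -0.0156.

-1.56%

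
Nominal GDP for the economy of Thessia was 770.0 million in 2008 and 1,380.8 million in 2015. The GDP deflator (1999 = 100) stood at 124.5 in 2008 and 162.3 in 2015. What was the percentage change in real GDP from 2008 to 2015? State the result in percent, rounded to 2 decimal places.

Deflate each year: 2008 → 770.0/1.245 = 618.47; 2015 → 1380.8/1.623 = 850.77.
So real GDP changed by 850.77/618.47 − 1 = 0.3756, i.e. 37.56%.

37.56%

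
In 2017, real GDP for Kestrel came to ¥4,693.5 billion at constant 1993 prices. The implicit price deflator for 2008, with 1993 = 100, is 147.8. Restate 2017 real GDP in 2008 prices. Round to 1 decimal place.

Real GDP in 2008 prices = Real GDP in 1993 prices × (P_2008/P_1993) = 4693.5 × 1.478 = 6936.99.

¥6,937.0 billion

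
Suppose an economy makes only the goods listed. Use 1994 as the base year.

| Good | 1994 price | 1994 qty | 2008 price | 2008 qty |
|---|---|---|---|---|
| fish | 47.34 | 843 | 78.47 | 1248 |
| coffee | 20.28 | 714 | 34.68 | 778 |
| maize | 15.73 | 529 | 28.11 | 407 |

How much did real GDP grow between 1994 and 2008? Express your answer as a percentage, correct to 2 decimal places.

29.58%

Real GDP 1994 = Nominal GDP 1994 = 47.34·843 + 20.28·714 + 15.73·529 = 62708.71.
Real GDP 2008 (at 1994 prices) = 47.34·1248 + 20.28·778 + 15.73·407 = 81260.27.
Real growth = 81260.27/62708.71 − 1 = 0.2958.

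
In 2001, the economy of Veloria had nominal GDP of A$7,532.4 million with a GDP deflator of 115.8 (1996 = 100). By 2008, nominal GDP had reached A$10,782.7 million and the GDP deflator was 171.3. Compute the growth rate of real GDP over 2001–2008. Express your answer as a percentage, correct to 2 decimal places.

Deflate each year: 2001 → 7532.4/1.158 = 6504.66; 2008 → 10782.7/1.713 = 6294.63.
So real GDP changed by 6294.63/6504.66 − 1 = -0.0323, i.e. -3.23%.

-3.23%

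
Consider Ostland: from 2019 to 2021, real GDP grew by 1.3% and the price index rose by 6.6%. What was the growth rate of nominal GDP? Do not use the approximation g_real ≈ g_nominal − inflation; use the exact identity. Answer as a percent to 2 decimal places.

(1 + g_nom) = (1 + g_real)(1 + π) = 1.0130 × 1.0660 = 1.07986.

7.99%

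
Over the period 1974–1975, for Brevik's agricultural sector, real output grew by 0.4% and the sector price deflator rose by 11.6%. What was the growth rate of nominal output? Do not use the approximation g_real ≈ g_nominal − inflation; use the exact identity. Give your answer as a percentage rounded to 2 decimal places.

12.05%

(1 + g_nom) = (1 + g_real)(1 + π) = 1.0040 × 1.1160 = 1.12046.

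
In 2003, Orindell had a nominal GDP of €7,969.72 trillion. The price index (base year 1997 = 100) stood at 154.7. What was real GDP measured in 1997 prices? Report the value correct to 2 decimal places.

€5,151.73 trillion

Real GDP = Nominal / (price index/100) = 7969.72 / 1.547 = 5151.73.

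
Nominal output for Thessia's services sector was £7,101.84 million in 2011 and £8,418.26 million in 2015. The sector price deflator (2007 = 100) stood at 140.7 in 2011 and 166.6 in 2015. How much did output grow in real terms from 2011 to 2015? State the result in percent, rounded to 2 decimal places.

Deflate each year: 2011 → 7101.84/1.407 = 5047.51; 2015 → 8418.26/1.666 = 5052.98.
So real output changed by 5052.98/5047.51 − 1 = 0.0011, i.e. 0.11%.

0.11%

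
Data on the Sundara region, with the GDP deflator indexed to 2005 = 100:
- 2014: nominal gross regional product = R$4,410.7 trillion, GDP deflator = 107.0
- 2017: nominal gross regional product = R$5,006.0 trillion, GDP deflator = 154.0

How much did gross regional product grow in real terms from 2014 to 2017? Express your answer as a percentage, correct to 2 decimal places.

-21.14%

Deflate each year: 2014 → 4410.7/1.070 = 4122.15; 2017 → 5006.0/1.540 = 3250.65.
So real gross regional product changed by 3250.65/4122.15 − 1 = -0.2114, i.e. -21.14%.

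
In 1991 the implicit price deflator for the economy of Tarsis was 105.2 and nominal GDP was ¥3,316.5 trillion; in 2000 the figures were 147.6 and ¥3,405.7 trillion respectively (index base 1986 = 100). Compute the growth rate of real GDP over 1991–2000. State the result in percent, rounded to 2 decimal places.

-26.81%

Deflate each year: 1991 → 3316.5/1.052 = 3152.57; 2000 → 3405.7/1.476 = 2307.38.
So real GDP changed by 2307.38/3152.57 − 1 = -0.2681, i.e. -26.81%.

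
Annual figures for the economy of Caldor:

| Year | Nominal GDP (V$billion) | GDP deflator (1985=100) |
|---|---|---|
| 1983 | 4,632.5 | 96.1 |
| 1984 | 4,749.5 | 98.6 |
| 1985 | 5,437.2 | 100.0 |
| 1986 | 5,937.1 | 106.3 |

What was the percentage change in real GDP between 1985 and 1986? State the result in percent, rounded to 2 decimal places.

Real GDP 1985 = 5437.2/1.000 = 5437.20.
Real GDP 1986 = 5937.1/1.063 = 5585.23.
Change = 5585.23/5437.20 − 1 = 0.0272.

2.72%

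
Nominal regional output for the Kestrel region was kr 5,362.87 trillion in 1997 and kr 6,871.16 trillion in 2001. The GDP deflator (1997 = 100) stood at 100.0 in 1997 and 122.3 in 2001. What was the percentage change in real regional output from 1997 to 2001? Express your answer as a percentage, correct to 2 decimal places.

Deflate each year: 1997 → 5362.87/1.000 = 5362.87; 2001 → 6871.16/1.223 = 5618.28.
So real regional output changed by 5618.28/5362.87 − 1 = 0.0476, i.e. 4.76%.

4.76%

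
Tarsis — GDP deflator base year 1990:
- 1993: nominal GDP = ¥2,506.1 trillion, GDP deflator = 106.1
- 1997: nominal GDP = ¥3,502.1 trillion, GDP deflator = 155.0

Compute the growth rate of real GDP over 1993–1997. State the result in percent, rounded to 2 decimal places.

-4.34%

Real GDP 1993 = 2506.1 / 1.061 = 2362.02.
Real GDP 1997 = 3502.1 / 1.550 = 2259.42.
Real growth = 2259.42 / 2362.02 − 1 = -0.0434.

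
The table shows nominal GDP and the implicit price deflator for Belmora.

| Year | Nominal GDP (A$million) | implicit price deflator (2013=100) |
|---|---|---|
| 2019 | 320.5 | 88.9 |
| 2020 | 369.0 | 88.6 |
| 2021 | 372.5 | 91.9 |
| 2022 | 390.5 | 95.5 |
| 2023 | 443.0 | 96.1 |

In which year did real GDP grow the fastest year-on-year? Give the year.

2020: real = 369.0/0.886 = 416.48; growth vs 2019 (360.52) = 15.52%.
2021: real = 372.5/0.919 = 405.33; growth vs 2020 (416.48) = -2.68%.
2022: real = 390.5/0.955 = 408.90; growth vs 2021 (405.33) = 0.88%.
2023: real = 443.0/0.961 = 460.98; growth vs 2022 (408.90) = 12.74%.

2020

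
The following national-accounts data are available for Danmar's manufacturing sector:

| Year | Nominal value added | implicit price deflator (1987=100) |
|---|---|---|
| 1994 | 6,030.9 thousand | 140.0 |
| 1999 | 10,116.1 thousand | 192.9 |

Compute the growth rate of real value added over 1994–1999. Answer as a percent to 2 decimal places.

Deflate each year: 1994 → 6030.9/1.400 = 4307.79; 1999 → 10116.1/1.929 = 5244.22.
So real value added changed by 5244.22/4307.79 − 1 = 0.2174, i.e. 21.74%.

21.74%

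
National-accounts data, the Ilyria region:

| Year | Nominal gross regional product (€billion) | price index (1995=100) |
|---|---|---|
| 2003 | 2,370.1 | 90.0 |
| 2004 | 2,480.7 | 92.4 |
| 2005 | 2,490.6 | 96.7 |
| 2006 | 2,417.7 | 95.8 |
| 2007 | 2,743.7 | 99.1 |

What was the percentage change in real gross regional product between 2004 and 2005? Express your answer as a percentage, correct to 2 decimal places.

Real gross regional product 2004 = 2480.7/0.924 = 2684.74.
Real gross regional product 2005 = 2490.6/0.967 = 2575.59.
Change = 2575.59/2684.74 − 1 = -0.0407.

-4.07%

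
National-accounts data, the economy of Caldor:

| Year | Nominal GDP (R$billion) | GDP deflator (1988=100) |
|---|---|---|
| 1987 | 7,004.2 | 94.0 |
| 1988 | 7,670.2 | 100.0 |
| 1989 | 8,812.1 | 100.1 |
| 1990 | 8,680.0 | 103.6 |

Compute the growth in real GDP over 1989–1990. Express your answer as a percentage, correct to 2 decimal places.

-4.83%

Real GDP 1989 = 8812.1/1.001 = 8803.30.
Real GDP 1990 = 8680.0/1.036 = 8378.38.
Change = 8378.38/8803.30 − 1 = -0.0483.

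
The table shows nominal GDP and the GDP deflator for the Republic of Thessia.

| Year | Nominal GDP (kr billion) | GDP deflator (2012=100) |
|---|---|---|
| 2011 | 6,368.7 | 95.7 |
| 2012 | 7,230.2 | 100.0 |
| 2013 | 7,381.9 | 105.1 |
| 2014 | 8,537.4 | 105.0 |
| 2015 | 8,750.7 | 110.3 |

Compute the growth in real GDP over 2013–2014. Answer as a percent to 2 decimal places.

15.76%

Real GDP 2013 = 7381.9/1.051 = 7023.69.
Real GDP 2014 = 8537.4/1.050 = 8130.86.
Change = 8130.86/7023.69 − 1 = 0.1576.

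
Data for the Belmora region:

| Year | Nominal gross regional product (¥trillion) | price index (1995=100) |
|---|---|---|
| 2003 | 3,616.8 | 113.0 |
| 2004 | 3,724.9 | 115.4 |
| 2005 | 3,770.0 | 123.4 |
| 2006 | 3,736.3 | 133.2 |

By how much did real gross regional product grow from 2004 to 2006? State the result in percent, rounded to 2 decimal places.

Real gross regional product 2004 = 3724.9/1.154 = 3227.82.
Real gross regional product 2006 = 3736.3/1.332 = 2805.03.
Change = 2805.03/3227.82 − 1 = -0.1310.

-13.10%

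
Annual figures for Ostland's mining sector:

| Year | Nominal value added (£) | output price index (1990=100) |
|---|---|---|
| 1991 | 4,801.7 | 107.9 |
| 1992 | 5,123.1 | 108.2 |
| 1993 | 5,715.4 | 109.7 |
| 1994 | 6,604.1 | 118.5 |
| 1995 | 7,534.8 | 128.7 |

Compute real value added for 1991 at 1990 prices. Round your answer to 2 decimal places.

Real value added 1991 = 4801.7 / 1.079 = 4450.14.

£4,450.14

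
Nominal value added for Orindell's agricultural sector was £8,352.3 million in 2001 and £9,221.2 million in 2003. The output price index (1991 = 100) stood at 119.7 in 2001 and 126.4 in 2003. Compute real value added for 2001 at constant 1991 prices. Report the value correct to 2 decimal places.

Real value added = Nominal / (output price index/100) = 8352.3 / 1.197 = 6977.69.

£6,977.69 million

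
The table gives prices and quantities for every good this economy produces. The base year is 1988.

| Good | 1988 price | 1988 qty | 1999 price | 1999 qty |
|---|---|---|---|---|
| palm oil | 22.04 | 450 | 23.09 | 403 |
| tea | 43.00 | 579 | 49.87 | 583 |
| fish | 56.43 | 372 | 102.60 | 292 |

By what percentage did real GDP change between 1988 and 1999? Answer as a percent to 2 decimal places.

-9.64%

Real GDP 1988 = Nominal GDP 1988 = 22.04·450 + 43.00·579 + 56.43·372 = 55806.96.
Real GDP 1999 (at 1988 prices) = 22.04·403 + 43.00·583 + 56.43·292 = 50428.68.
Real growth = 50428.68/55806.96 − 1 = -0.0964.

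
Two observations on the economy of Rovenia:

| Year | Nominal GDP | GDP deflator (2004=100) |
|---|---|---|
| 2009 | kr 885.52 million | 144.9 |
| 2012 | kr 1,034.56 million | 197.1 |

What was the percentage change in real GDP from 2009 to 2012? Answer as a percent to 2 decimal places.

-14.11%

Deflate each year: 2009 → 885.52/1.449 = 611.12; 2012 → 1034.56/1.971 = 524.89.
So real GDP changed by 524.89/611.12 − 1 = -0.1411, i.e. -14.11%.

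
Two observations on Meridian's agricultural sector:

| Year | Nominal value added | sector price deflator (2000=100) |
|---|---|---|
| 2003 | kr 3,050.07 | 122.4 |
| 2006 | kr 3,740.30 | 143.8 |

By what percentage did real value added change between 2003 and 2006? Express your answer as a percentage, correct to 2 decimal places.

Real value added 2003 = 3050.07 / 1.224 = 2491.89.
Real value added 2006 = 3740.30 / 1.438 = 2601.04.
Real growth = 2601.04 / 2491.89 − 1 = 0.0438.

4.38%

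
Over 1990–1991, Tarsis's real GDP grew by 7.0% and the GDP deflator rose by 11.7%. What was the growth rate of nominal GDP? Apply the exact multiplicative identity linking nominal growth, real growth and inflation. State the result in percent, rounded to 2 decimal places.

(1 + g_nom) = (1 + g_real)(1 + π) = 1.0700 × 1.1170 = 1.19519.

19.52%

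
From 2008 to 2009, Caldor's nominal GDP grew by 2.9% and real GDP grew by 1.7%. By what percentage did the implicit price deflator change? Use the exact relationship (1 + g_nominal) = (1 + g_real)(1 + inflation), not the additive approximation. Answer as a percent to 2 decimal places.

1.18%

(1 + g_nom) = (1 + g_real)(1 + π), so π = 1.0290 / 1.0170 − 1 = 0.01180.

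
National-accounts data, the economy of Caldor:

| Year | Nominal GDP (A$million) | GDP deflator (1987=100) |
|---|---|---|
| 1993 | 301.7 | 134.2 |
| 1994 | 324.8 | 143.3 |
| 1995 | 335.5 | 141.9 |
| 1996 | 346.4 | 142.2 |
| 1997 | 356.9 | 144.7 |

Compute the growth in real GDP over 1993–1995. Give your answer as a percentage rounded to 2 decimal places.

Real GDP 1993 = 301.7/1.342 = 224.81.
Real GDP 1995 = 335.5/1.419 = 236.43.
Change = 236.43/224.81 − 1 = 0.0517.

5.17%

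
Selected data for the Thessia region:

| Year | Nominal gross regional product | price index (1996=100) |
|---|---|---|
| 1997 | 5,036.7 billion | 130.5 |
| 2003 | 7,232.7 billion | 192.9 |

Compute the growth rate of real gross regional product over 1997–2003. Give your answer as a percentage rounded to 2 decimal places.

Deflate each year: 1997 → 5036.7/1.305 = 3859.54; 2003 → 7232.7/1.929 = 3749.46.
So real gross regional product changed by 3749.46/3859.54 − 1 = -0.0285, i.e. -2.85%.

-2.85%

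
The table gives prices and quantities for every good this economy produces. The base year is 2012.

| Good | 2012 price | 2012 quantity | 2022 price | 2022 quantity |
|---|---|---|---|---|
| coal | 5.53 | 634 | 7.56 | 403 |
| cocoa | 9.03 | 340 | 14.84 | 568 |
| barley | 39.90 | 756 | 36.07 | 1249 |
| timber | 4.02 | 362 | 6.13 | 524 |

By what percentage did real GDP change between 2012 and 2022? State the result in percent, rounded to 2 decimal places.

Real GDP 2012 = Nominal GDP 2012 = 5.53·634 + 9.03·340 + 39.90·756 + 4.02·362 = 38195.86.
Real GDP 2022 (at 2012 prices) = 5.53·403 + 9.03·568 + 39.90·1249 + 4.02·524 = 59299.21.
Real growth = 59299.21/38195.86 − 1 = 0.5525.

55.25%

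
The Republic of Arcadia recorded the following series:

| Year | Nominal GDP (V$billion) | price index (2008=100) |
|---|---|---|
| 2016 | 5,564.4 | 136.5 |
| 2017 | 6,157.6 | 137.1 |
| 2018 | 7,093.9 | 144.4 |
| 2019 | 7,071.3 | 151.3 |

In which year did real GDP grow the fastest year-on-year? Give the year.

2017

2017: real = 6157.6/1.371 = 4491.32; growth vs 2016 (4076.48) = 10.18%.
2018: real = 7093.9/1.444 = 4912.67; growth vs 2017 (4491.32) = 9.38%.
2019: real = 7071.3/1.513 = 4673.69; growth vs 2018 (4912.67) = -4.86%.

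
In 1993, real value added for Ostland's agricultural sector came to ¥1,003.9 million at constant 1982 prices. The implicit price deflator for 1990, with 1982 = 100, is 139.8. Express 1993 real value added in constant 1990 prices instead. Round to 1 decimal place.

¥1,403.5 million

Real value added in 1990 prices = Real value added in 1982 prices × (P_1990/P_1982) = 1003.9 × 1.398 = 1403.45.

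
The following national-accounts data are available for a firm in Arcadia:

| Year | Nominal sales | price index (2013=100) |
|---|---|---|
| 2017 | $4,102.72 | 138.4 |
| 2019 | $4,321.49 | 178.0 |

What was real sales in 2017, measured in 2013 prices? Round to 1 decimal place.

Real sales = Nominal / (price index/100) = 4102.72 / 1.384 = 2964.39.

$2,964.4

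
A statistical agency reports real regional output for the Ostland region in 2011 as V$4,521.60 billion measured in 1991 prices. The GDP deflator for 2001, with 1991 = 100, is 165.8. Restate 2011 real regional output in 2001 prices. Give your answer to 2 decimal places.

Real regional output in 2001 prices = Real regional output in 1991 prices × (P_2001/P_1991) = 4521.60 × 1.658 = 7496.81.

V$7,496.81 billion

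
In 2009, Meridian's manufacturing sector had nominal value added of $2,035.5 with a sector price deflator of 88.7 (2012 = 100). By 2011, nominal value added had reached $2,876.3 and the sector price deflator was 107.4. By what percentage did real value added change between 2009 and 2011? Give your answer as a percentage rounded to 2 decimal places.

16.70%

Deflate each year: 2009 → 2035.5/0.887 = 2294.81; 2011 → 2876.3/1.074 = 2678.12.
So real value added changed by 2678.12/2294.81 − 1 = 0.1670, i.e. 16.70%.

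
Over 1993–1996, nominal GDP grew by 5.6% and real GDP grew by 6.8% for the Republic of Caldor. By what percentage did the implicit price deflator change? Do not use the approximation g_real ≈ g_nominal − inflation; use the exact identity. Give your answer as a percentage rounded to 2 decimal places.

-1.12%

(1 + g_nom) = (1 + g_real)(1 + π), so π = 1.0560 / 1.0680 − 1 = -0.01124.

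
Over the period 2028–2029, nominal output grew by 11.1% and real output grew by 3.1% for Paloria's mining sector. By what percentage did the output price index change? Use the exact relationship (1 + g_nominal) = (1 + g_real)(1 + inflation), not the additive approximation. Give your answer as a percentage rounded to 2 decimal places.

7.76%

(1 + g_nom) = (1 + g_real)(1 + π), so π = 1.1110 / 1.0310 − 1 = 0.07759.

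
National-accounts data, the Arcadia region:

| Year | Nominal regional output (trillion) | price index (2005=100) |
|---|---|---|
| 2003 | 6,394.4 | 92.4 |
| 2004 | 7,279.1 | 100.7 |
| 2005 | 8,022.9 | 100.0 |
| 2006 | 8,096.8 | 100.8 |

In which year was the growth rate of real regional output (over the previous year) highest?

2005

2004: real = 7279.1/1.007 = 7228.50; growth vs 2003 (6920.35) = 4.45%.
2005: real = 8022.9/1.000 = 8022.90; growth vs 2004 (7228.50) = 10.99%.
2006: real = 8096.8/1.008 = 8032.54; growth vs 2005 (8022.90) = 0.12%.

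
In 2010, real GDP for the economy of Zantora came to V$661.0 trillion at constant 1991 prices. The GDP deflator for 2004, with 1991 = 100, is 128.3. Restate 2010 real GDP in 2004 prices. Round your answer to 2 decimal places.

Real GDP in 2004 prices = Real GDP in 1991 prices × (P_2004/P_1991) = 661.0 × 1.283 = 848.06.

V$848.06 trillion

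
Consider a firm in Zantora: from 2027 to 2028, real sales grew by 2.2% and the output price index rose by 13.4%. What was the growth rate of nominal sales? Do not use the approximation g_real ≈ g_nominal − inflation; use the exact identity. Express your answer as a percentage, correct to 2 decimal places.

(1 + g_nom) = (1 + g_real)(1 + π) = 1.0220 × 1.1340 = 1.15895.

15.89%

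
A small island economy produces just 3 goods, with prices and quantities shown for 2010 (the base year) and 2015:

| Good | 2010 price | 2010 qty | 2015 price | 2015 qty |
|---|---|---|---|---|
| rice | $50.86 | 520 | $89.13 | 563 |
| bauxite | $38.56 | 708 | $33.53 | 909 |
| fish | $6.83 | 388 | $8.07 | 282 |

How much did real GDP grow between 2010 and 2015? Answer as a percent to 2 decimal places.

16.34%

Real GDP 2010 = Nominal GDP 2010 = 50.86·520 + 38.56·708 + 6.83·388 = 56397.72.
Real GDP 2015 (at 2010 prices) = 50.86·563 + 38.56·909 + 6.83·282 = 65611.28.
Real growth = 65611.28/56397.72 − 1 = 0.1634.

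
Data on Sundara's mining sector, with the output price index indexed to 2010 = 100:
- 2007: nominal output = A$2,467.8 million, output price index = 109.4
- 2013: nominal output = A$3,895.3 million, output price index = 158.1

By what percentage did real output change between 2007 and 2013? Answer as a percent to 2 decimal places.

Deflate each year: 2007 → 2467.8/1.094 = 2255.76; 2013 → 3895.3/1.581 = 2463.82.
So real output changed by 2463.82/2255.76 − 1 = 0.0922, i.e. 9.22%.

9.22%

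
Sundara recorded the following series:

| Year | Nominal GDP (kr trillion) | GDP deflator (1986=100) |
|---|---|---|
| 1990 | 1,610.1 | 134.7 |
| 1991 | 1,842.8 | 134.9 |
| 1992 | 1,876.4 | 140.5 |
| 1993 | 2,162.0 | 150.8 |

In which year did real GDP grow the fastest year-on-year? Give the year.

1991: real = 1842.8/1.349 = 1366.05; growth vs 1990 (1195.32) = 14.28%.
1992: real = 1876.4/1.405 = 1335.52; growth vs 1991 (1366.05) = -2.23%.
1993: real = 2162.0/1.508 = 1433.69; growth vs 1992 (1335.52) = 7.35%.

1991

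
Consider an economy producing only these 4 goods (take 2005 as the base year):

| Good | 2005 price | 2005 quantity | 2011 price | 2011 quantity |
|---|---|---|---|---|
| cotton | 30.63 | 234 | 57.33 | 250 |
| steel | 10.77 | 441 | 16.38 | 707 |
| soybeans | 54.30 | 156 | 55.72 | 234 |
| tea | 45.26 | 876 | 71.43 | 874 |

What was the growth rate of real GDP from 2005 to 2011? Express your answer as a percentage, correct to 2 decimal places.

12.49%

Real GDP 2005 = Nominal GDP 2005 = 30.63·234 + 10.77·441 + 54.30·156 + 45.26·876 = 60035.55.
Real GDP 2011 (at 2005 prices) = 30.63·250 + 10.77·707 + 54.30·234 + 45.26·874 = 67535.33.
Real growth = 67535.33/60035.55 − 1 = 0.1249.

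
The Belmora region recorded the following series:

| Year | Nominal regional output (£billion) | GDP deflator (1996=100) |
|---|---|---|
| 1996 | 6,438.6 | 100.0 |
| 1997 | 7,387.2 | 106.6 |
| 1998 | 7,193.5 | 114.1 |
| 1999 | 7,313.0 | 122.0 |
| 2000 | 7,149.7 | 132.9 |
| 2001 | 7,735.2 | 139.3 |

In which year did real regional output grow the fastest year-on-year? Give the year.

1997

1997: real = 7387.2/1.066 = 6929.83; growth vs 1996 (6438.60) = 7.63%.
1998: real = 7193.5/1.141 = 6304.56; growth vs 1997 (6929.83) = -9.02%.
1999: real = 7313.0/1.220 = 5994.26; growth vs 1998 (6304.56) = -4.92%.
2000: real = 7149.7/1.329 = 5379.76; growth vs 1999 (5994.26) = -10.25%.
2001: real = 7735.2/1.393 = 5552.91; growth vs 2000 (5379.76) = 3.22%.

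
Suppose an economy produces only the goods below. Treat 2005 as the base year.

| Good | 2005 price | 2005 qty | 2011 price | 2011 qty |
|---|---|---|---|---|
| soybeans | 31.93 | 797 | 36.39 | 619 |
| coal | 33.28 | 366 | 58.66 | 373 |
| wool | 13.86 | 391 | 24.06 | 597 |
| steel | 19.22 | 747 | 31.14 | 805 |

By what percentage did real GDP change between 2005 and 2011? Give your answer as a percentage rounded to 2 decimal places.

Real GDP 2005 = Nominal GDP 2005 = 31.93·797 + 33.28·366 + 13.86·391 + 19.22·747 = 57405.29.
Real GDP 2011 (at 2005 prices) = 31.93·619 + 33.28·373 + 13.86·597 + 19.22·805 = 55924.63.
Real growth = 55924.63/57405.29 − 1 = -0.0258.

-2.58%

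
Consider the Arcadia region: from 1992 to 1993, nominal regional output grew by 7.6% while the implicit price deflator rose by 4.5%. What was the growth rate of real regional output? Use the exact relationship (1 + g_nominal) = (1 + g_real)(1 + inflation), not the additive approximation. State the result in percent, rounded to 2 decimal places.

2.97%

(1 + g_nom) = (1 + g_real)(1 + π), so g_real = 1.0760 / 1.0450 − 1 = 0.02967.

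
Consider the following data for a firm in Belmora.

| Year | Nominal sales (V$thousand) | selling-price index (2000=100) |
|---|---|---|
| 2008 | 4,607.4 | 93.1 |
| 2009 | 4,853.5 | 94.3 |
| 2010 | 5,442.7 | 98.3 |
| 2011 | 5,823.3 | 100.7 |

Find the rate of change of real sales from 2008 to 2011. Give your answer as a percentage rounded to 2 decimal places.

16.85%

Real sales 2008 = 4607.4/0.931 = 4948.87.
Real sales 2011 = 5823.3/1.007 = 5782.82.
Change = 5782.82/4948.87 − 1 = 0.1685.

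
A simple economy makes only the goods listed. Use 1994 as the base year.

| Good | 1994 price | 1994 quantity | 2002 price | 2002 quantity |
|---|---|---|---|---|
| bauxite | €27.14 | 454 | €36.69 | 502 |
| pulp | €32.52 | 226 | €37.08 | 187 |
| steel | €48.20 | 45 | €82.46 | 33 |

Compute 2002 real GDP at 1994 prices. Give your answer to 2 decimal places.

Real GDP 2002 = Σ (p_1994 × q_2002) = 27.14·502 + 32.52·187 + 48.20·33 = 21296.12.

€21296.12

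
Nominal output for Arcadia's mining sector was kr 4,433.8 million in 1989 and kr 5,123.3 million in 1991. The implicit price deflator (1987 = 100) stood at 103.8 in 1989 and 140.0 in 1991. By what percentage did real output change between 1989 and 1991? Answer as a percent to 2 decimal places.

-14.33%

Deflate each year: 1989 → 4433.8/1.038 = 4271.48; 1991 → 5123.3/1.400 = 3659.50.
So real output changed by 3659.50/4271.48 − 1 = -0.1433, i.e. -14.33%.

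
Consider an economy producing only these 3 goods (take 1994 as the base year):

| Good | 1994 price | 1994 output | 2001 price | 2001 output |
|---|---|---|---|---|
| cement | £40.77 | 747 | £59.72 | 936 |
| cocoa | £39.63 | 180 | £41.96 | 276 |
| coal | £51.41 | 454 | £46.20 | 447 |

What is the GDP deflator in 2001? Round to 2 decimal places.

Nominal GDP 2001 = 59.72·936 + 41.96·276 + 46.20·447 = 88130.28.
Real GDP 2001 (at 1994 prices) = 40.77·936 + 39.63·276 + 51.41·447 = 72078.87.
Deflator = Nominal/Real × 100 = 88130.28/72078.87 × 100 = 122.269.

122.27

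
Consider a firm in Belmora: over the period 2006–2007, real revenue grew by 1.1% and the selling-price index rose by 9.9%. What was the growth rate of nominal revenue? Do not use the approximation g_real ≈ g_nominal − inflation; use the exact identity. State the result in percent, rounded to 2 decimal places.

11.11%

(1 + g_nom) = (1 + g_real)(1 + π) = 1.0110 × 1.0990 = 1.11109.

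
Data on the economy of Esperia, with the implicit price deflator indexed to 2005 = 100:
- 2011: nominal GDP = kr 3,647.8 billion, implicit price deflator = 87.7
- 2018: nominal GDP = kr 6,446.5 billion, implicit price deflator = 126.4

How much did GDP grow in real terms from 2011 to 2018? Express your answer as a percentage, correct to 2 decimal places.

Deflate each year: 2011 → 3647.8/0.877 = 4159.41; 2018 → 6446.5/1.264 = 5100.08.
So real GDP changed by 5100.08/4159.41 − 1 = 0.2262, i.e. 22.62%.

22.62%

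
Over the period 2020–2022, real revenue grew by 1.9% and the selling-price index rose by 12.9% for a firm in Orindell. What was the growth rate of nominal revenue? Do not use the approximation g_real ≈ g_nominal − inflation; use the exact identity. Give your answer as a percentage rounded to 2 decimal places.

(1 + g_nom) = (1 + g_real)(1 + π) = 1.0190 × 1.1290 = 1.15045.

15.05%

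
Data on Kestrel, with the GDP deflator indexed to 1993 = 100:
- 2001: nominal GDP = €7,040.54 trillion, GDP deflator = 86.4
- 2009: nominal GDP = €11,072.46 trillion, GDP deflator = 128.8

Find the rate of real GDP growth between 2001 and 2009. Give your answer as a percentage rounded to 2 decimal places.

5.50%

Deflate each year: 2001 → 7040.54/0.864 = 8148.77; 2009 → 11072.46/1.288 = 8596.63.
So real GDP changed by 8596.63/8148.77 − 1 = 0.0550, i.e. 5.50%.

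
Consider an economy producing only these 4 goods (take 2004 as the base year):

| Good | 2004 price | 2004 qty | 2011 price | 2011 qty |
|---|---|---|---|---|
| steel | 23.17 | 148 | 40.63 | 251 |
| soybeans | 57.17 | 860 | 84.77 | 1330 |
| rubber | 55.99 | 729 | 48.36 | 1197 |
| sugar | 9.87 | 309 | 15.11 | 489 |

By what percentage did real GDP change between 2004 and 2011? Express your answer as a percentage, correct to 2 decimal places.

Real GDP 2004 = Nominal GDP 2004 = 23.17·148 + 57.17·860 + 55.99·729 + 9.87·309 = 96461.90.
Real GDP 2011 (at 2004 prices) = 23.17·251 + 57.17·1330 + 55.99·1197 + 9.87·489 = 153698.23.
Real growth = 153698.23/96461.90 − 1 = 0.5934.

59.34%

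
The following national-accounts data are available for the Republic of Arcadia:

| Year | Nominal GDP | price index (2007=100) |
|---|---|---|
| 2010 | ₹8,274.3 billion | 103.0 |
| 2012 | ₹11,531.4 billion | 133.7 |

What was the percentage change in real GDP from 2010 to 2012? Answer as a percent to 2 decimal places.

Real GDP 2010 = 8274.3 / 1.030 = 8033.30.
Real GDP 2012 = 11531.4 / 1.337 = 8624.83.
Real growth = 8624.83 / 8033.30 − 1 = 0.0736.

7.36%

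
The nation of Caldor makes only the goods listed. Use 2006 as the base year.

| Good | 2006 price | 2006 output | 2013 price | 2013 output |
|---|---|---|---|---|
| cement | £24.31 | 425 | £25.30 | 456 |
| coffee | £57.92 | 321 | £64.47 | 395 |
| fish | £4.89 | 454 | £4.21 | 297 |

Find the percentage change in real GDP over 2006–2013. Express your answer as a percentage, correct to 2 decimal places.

13.72%

Real GDP 2006 = Nominal GDP 2006 = 24.31·425 + 57.92·321 + 4.89·454 = 31144.13.
Real GDP 2013 (at 2006 prices) = 24.31·456 + 57.92·395 + 4.89·297 = 35416.09.
Real growth = 35416.09/31144.13 − 1 = 0.1372.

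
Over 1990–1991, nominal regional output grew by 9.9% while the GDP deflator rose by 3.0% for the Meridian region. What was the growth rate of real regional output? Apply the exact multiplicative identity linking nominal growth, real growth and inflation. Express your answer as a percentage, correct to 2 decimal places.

6.70%

(1 + g_nom) = (1 + g_real)(1 + π), so g_real = 1.0990 / 1.0300 − 1 = 0.06699.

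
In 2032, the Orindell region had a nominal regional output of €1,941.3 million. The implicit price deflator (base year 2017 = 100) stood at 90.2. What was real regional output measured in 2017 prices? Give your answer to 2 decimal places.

Real regional output = Nominal / (implicit price deflator/100) = 1941.3 / 0.902 = 2152.22.

€2,152.22 million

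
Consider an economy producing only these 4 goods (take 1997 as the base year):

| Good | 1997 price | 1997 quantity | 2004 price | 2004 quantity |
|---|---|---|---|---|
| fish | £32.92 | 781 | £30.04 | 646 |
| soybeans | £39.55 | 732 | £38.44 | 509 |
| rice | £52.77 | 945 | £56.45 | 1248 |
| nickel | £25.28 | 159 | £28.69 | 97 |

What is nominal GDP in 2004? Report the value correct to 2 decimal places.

£112204.33

Nominal GDP 2004 = Σ (p_2004 × q_2004) = 30.04·646 + 38.44·509 + 56.45·1248 + 28.69·97 = 112204.33.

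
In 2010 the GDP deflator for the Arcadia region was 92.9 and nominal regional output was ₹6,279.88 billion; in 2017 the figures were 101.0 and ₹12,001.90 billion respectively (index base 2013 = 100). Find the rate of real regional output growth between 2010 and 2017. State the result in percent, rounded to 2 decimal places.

Deflate each year: 2010 → 6279.88/0.929 = 6759.83; 2017 → 12001.90/1.010 = 11883.07.
So real regional output changed by 11883.07/6759.83 − 1 = 0.7579, i.e. 75.79%.

75.79%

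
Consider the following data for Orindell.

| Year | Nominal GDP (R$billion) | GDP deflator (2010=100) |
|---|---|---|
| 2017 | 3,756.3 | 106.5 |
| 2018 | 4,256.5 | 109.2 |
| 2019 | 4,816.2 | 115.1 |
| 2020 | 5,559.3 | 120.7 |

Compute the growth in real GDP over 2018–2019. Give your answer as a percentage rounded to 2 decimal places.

Real GDP 2018 = 4256.5/1.092 = 3897.89.
Real GDP 2019 = 4816.2/1.151 = 4184.36.
Change = 4184.36/3897.89 − 1 = 0.0735.

7.35%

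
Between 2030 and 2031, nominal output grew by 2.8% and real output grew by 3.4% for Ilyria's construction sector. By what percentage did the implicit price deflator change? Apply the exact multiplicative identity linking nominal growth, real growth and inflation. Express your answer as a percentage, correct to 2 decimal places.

(1 + g_nom) = (1 + g_real)(1 + π), so π = 1.0280 / 1.0340 − 1 = -0.00580.

-0.58%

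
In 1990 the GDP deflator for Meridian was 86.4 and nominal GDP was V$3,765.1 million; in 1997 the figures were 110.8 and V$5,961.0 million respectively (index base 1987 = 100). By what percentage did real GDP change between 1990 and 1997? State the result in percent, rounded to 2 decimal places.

23.46%

Real GDP 1990 = 3765.1 / 0.864 = 4357.75.
Real GDP 1997 = 5961.0 / 1.108 = 5379.96.
Real growth = 5379.96 / 4357.75 − 1 = 0.2346.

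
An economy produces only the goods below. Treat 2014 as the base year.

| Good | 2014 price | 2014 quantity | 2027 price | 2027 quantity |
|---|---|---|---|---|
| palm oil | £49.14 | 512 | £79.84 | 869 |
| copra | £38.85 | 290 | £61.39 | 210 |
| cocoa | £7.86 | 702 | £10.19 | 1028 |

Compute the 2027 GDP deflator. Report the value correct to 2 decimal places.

157.36

Nominal GDP 2027 = 79.84·869 + 61.39·210 + 10.19·1028 = 92748.18.
Real GDP 2027 (at 2014 prices) = 49.14·869 + 38.85·210 + 7.86·1028 = 58941.24.
Deflator = Nominal/Real × 100 = 92748.18/58941.24 × 100 = 157.357.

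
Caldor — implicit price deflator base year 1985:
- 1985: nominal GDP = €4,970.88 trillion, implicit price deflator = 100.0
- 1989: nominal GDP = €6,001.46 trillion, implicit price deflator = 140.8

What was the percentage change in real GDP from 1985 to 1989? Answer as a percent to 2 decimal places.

-14.25%

Deflate each year: 1985 → 4970.88/1.000 = 4970.88; 1989 → 6001.46/1.408 = 4262.40.
So real GDP changed by 4262.40/4970.88 − 1 = -0.1425, i.e. -14.25%.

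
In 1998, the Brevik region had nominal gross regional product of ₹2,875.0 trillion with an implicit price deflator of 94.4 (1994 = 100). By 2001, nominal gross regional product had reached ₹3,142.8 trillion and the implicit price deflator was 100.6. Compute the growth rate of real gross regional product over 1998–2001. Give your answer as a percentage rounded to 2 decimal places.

Deflate each year: 1998 → 2875.0/0.944 = 3045.55; 2001 → 3142.8/1.006 = 3124.06.
So real gross regional product changed by 3124.06/3045.55 − 1 = 0.0258, i.e. 2.58%.

2.58%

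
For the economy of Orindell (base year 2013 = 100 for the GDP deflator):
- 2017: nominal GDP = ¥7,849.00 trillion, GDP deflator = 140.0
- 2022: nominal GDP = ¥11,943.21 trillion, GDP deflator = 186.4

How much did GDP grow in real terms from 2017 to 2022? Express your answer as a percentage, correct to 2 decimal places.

14.28%

Deflate each year: 2017 → 7849.00/1.400 = 5606.43; 2022 → 11943.21/1.864 = 6407.30.
So real GDP changed by 6407.30/5606.43 − 1 = 0.1428, i.e. 14.28%.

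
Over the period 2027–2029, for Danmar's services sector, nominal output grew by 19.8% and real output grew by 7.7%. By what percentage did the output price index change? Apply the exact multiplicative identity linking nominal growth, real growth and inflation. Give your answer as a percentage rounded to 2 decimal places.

11.23%

(1 + g_nom) = (1 + g_real)(1 + π), so π = 1.1980 / 1.0770 − 1 = 0.11235.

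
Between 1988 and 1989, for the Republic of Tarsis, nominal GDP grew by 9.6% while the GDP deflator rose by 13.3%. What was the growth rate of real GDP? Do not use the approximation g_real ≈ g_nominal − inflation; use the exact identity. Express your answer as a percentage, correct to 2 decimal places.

-3.27%

(1 + g_nom) = (1 + g_real)(1 + π), so g_real = 1.0960 / 1.1330 − 1 = -0.03266.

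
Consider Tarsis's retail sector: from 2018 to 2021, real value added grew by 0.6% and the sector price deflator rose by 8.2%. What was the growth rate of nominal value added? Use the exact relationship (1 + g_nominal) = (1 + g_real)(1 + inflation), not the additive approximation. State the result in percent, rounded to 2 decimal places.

8.85%

(1 + g_nom) = (1 + g_real)(1 + π) = 1.0060 × 1.0820 = 1.08849.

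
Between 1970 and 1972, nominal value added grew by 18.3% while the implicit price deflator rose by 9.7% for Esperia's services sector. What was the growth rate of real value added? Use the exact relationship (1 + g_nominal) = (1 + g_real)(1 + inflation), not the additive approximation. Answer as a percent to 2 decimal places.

7.84%

(1 + g_nom) = (1 + g_real)(1 + π), so g_real = 1.1830 / 1.0970 − 1 = 0.07840.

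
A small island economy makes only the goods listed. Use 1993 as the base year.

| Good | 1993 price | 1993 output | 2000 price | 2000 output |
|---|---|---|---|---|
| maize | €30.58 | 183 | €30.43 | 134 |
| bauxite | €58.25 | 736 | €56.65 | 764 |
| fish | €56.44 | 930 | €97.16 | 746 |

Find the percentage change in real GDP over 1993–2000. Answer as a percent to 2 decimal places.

-10.16%

Real GDP 1993 = Nominal GDP 1993 = 30.58·183 + 58.25·736 + 56.44·930 = 100957.34.
Real GDP 2000 (at 1993 prices) = 30.58·134 + 58.25·764 + 56.44·746 = 90704.96.
Real growth = 90704.96/100957.34 − 1 = -0.1016.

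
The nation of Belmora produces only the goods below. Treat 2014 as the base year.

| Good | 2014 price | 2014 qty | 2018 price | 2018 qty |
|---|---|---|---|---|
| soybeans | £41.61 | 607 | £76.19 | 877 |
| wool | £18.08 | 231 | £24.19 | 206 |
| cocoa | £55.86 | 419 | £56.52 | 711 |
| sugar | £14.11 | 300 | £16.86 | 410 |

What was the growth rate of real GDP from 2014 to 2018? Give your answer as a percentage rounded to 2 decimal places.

50.19%

Real GDP 2014 = Nominal GDP 2014 = 41.61·607 + 18.08·231 + 55.86·419 + 14.11·300 = 57072.09.
Real GDP 2018 (at 2014 prices) = 41.61·877 + 18.08·206 + 55.86·711 + 14.11·410 = 85718.01.
Real growth = 85718.01/57072.09 − 1 = 0.5019.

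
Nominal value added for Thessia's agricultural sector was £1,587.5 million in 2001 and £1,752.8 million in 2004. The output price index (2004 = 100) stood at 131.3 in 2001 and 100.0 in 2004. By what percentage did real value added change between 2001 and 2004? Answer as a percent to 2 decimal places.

44.97%

Deflate each year: 2001 → 1587.5/1.313 = 1209.06; 2004 → 1752.8/1.000 = 1752.80.
So real value added changed by 1752.80/1209.06 − 1 = 0.4497, i.e. 44.97%.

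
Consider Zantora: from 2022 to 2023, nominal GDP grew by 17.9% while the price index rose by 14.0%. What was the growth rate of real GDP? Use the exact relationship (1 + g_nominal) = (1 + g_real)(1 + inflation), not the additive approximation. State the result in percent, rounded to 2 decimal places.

(1 + g_nom) = (1 + g_real)(1 + π), so g_real = 1.1790 / 1.1400 − 1 = 0.03421.

3.42%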